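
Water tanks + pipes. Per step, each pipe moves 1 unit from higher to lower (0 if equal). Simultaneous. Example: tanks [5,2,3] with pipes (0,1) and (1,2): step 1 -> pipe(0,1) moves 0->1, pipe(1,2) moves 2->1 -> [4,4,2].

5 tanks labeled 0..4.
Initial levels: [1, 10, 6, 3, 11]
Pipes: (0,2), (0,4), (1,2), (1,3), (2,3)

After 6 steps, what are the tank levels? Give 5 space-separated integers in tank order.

Answer: 8 6 4 6 7

Derivation:
Step 1: flows [2->0,4->0,1->2,1->3,2->3] -> levels [3 8 5 5 10]
Step 2: flows [2->0,4->0,1->2,1->3,2=3] -> levels [5 6 5 6 9]
Step 3: flows [0=2,4->0,1->2,1=3,3->2] -> levels [6 5 7 5 8]
Step 4: flows [2->0,4->0,2->1,1=3,2->3] -> levels [8 6 4 6 7]
Step 5: flows [0->2,0->4,1->2,1=3,3->2] -> levels [6 5 7 5 8]
  -> period-2 cycle: step 5 state = step 3 state
  -> state at step 6: (6-3) mod 2 = 1, same as step 4 -> [8 6 4 6 7]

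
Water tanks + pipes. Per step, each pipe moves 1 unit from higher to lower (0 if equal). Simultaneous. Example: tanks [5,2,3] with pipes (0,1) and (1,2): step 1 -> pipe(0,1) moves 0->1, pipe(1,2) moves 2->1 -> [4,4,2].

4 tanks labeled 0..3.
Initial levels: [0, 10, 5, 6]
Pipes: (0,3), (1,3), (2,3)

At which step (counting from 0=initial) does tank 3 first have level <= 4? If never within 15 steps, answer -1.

Answer: 5

Derivation:
Step 1: flows [3->0,1->3,3->2] -> levels [1 9 6 5]
Step 2: flows [3->0,1->3,2->3] -> levels [2 8 5 6]
Step 3: flows [3->0,1->3,3->2] -> levels [3 7 6 5]
Step 4: flows [3->0,1->3,2->3] -> levels [4 6 5 6]
Step 5: flows [3->0,1=3,3->2] -> levels [5 6 6 4]
Tank 3 first reaches <=4 at step 5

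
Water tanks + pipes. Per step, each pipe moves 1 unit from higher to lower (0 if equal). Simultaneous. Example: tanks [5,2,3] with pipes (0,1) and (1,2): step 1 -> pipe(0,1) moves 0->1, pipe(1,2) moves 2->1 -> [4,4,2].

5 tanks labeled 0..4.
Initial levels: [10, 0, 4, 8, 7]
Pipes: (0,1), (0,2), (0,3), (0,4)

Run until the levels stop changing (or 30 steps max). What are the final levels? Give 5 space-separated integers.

Answer: 3 5 7 7 7

Derivation:
Step 1: flows [0->1,0->2,0->3,0->4] -> levels [6 1 5 9 8]
Step 2: flows [0->1,0->2,3->0,4->0] -> levels [6 2 6 8 7]
Step 3: flows [0->1,0=2,3->0,4->0] -> levels [7 3 6 7 6]
Step 4: flows [0->1,0->2,0=3,0->4] -> levels [4 4 7 7 7]
Step 5: flows [0=1,2->0,3->0,4->0] -> levels [7 4 6 6 6]
Step 6: flows [0->1,0->2,0->3,0->4] -> levels [3 5 7 7 7]
Step 7: flows [1->0,2->0,3->0,4->0] -> levels [7 4 6 6 6]
  -> period-2 cycle: step 7 state = step 5 state; never stabilizes
  -> state at step 30: (30-5) mod 2 = 1, same as step 6 -> [3 5 7 7 7]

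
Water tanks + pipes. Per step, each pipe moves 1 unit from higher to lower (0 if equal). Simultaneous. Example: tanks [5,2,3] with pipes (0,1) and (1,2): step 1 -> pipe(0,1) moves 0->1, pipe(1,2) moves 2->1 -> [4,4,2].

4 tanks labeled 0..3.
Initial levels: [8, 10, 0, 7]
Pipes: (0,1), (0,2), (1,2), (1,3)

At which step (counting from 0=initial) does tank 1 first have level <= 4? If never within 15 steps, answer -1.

Step 1: flows [1->0,0->2,1->2,1->3] -> levels [8 7 2 8]
Step 2: flows [0->1,0->2,1->2,3->1] -> levels [6 8 4 7]
Step 3: flows [1->0,0->2,1->2,1->3] -> levels [6 5 6 8]
Step 4: flows [0->1,0=2,2->1,3->1] -> levels [5 8 5 7]
Step 5: flows [1->0,0=2,1->2,1->3] -> levels [6 5 6 8]
  -> period-2 cycle (repeats step 3); tank 1 never drops to <=4
Tank 1 never reaches <=4 within 15 steps

Answer: -1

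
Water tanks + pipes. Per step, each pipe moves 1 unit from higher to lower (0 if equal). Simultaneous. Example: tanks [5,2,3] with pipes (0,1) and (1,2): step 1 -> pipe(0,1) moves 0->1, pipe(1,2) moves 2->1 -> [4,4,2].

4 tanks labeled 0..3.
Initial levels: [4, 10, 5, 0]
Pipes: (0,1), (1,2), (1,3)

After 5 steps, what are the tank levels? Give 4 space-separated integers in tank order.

Step 1: flows [1->0,1->2,1->3] -> levels [5 7 6 1]
Step 2: flows [1->0,1->2,1->3] -> levels [6 4 7 2]
Step 3: flows [0->1,2->1,1->3] -> levels [5 5 6 3]
Step 4: flows [0=1,2->1,1->3] -> levels [5 5 5 4]
Step 5: flows [0=1,1=2,1->3] -> levels [5 4 5 5]

Answer: 5 4 5 5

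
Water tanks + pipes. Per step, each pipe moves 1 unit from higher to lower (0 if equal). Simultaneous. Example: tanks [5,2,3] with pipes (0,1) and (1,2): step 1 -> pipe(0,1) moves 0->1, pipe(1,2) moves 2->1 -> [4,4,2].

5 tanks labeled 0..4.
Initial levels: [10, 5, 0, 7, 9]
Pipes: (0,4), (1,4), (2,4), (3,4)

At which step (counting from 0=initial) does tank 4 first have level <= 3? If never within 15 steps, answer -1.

Answer: -1

Derivation:
Step 1: flows [0->4,4->1,4->2,4->3] -> levels [9 6 1 8 7]
Step 2: flows [0->4,4->1,4->2,3->4] -> levels [8 7 2 7 7]
Step 3: flows [0->4,1=4,4->2,3=4] -> levels [7 7 3 7 7]
Step 4: flows [0=4,1=4,4->2,3=4] -> levels [7 7 4 7 6]
Step 5: flows [0->4,1->4,4->2,3->4] -> levels [6 6 5 6 8]
Step 6: flows [4->0,4->1,4->2,4->3] -> levels [7 7 6 7 4]
Step 7: flows [0->4,1->4,2->4,3->4] -> levels [6 6 5 6 8]
  -> period-2 cycle (repeats step 5); tank 4 never drops to <=3
Tank 4 never reaches <=3 within 15 steps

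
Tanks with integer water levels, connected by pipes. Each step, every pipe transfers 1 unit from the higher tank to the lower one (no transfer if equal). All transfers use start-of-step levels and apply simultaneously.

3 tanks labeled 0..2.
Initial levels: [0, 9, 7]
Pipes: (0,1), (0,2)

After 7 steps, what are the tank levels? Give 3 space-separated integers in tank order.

Step 1: flows [1->0,2->0] -> levels [2 8 6]
Step 2: flows [1->0,2->0] -> levels [4 7 5]
Step 3: flows [1->0,2->0] -> levels [6 6 4]
Step 4: flows [0=1,0->2] -> levels [5 6 5]
Step 5: flows [1->0,0=2] -> levels [6 5 5]
Step 6: flows [0->1,0->2] -> levels [4 6 6]
Step 7: flows [1->0,2->0] -> levels [6 5 5]

Answer: 6 5 5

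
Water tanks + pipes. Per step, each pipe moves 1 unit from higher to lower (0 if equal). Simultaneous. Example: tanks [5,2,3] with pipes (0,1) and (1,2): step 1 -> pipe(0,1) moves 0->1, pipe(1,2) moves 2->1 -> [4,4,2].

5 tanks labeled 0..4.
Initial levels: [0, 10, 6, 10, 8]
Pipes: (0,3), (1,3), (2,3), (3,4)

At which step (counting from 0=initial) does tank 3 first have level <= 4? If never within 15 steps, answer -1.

Answer: 7

Derivation:
Step 1: flows [3->0,1=3,3->2,3->4] -> levels [1 10 7 7 9]
Step 2: flows [3->0,1->3,2=3,4->3] -> levels [2 9 7 8 8]
Step 3: flows [3->0,1->3,3->2,3=4] -> levels [3 8 8 7 8]
Step 4: flows [3->0,1->3,2->3,4->3] -> levels [4 7 7 9 7]
Step 5: flows [3->0,3->1,3->2,3->4] -> levels [5 8 8 5 8]
Step 6: flows [0=3,1->3,2->3,4->3] -> levels [5 7 7 8 7]
Step 7: flows [3->0,3->1,3->2,3->4] -> levels [6 8 8 4 8]
Tank 3 first reaches <=4 at step 7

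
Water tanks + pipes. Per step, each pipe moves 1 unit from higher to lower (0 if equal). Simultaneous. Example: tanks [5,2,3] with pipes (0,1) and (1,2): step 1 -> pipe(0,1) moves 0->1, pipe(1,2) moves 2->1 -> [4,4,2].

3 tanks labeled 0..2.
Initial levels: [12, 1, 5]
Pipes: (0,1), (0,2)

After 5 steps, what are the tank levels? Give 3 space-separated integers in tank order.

Step 1: flows [0->1,0->2] -> levels [10 2 6]
Step 2: flows [0->1,0->2] -> levels [8 3 7]
Step 3: flows [0->1,0->2] -> levels [6 4 8]
Step 4: flows [0->1,2->0] -> levels [6 5 7]
Step 5: flows [0->1,2->0] -> levels [6 6 6]

Answer: 6 6 6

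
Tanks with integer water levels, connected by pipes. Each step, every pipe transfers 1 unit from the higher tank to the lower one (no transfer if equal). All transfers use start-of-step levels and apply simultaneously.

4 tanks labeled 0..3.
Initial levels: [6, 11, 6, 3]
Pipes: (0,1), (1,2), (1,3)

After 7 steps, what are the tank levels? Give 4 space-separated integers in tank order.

Answer: 6 8 6 6

Derivation:
Step 1: flows [1->0,1->2,1->3] -> levels [7 8 7 4]
Step 2: flows [1->0,1->2,1->3] -> levels [8 5 8 5]
Step 3: flows [0->1,2->1,1=3] -> levels [7 7 7 5]
Step 4: flows [0=1,1=2,1->3] -> levels [7 6 7 6]
Step 5: flows [0->1,2->1,1=3] -> levels [6 8 6 6]
Step 6: flows [1->0,1->2,1->3] -> levels [7 5 7 7]
Step 7: flows [0->1,2->1,3->1] -> levels [6 8 6 6]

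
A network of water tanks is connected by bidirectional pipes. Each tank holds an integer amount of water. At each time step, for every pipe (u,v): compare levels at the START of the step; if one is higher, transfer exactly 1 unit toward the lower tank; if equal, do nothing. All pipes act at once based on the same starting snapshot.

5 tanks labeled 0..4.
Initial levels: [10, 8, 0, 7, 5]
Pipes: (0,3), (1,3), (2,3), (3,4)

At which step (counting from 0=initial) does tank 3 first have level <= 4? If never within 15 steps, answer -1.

Answer: 4

Derivation:
Step 1: flows [0->3,1->3,3->2,3->4] -> levels [9 7 1 7 6]
Step 2: flows [0->3,1=3,3->2,3->4] -> levels [8 7 2 6 7]
Step 3: flows [0->3,1->3,3->2,4->3] -> levels [7 6 3 8 6]
Step 4: flows [3->0,3->1,3->2,3->4] -> levels [8 7 4 4 7]
Tank 3 first reaches <=4 at step 4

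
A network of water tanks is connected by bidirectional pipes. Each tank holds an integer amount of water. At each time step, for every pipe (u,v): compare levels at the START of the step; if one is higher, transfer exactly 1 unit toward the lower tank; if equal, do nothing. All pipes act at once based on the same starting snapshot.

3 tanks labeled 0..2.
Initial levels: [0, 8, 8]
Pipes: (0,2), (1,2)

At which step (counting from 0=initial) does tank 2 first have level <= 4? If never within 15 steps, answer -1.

Answer: 7

Derivation:
Step 1: flows [2->0,1=2] -> levels [1 8 7]
Step 2: flows [2->0,1->2] -> levels [2 7 7]
Step 3: flows [2->0,1=2] -> levels [3 7 6]
Step 4: flows [2->0,1->2] -> levels [4 6 6]
Step 5: flows [2->0,1=2] -> levels [5 6 5]
Step 6: flows [0=2,1->2] -> levels [5 5 6]
Step 7: flows [2->0,2->1] -> levels [6 6 4]
Tank 2 first reaches <=4 at step 7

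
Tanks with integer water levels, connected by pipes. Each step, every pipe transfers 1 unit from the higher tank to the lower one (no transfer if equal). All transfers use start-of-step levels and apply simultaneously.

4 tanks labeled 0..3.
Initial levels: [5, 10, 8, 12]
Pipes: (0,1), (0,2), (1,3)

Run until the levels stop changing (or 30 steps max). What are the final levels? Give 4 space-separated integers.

Step 1: flows [1->0,2->0,3->1] -> levels [7 10 7 11]
Step 2: flows [1->0,0=2,3->1] -> levels [8 10 7 10]
Step 3: flows [1->0,0->2,1=3] -> levels [8 9 8 10]
Step 4: flows [1->0,0=2,3->1] -> levels [9 9 8 9]
Step 5: flows [0=1,0->2,1=3] -> levels [8 9 9 9]
Step 6: flows [1->0,2->0,1=3] -> levels [10 8 8 9]
Step 7: flows [0->1,0->2,3->1] -> levels [8 10 9 8]
Step 8: flows [1->0,2->0,1->3] -> levels [10 8 8 9]
  -> period-2 cycle: step 8 state = step 6 state; never stabilizes
  -> state at step 30: (30-6) mod 2 = 0, same as step 6 -> [10 8 8 9]

Answer: 10 8 8 9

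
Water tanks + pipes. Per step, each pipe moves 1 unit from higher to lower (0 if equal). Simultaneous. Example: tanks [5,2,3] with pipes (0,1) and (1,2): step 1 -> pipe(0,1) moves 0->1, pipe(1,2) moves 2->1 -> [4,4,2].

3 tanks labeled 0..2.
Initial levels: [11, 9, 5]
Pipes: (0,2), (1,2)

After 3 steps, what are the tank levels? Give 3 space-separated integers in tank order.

Step 1: flows [0->2,1->2] -> levels [10 8 7]
Step 2: flows [0->2,1->2] -> levels [9 7 9]
Step 3: flows [0=2,2->1] -> levels [9 8 8]

Answer: 9 8 8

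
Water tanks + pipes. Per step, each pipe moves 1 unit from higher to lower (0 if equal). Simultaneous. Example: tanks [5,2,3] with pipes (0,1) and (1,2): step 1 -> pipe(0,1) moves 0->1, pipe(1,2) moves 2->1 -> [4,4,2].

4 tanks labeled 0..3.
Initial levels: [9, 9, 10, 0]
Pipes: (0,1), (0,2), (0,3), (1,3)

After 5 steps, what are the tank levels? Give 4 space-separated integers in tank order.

Step 1: flows [0=1,2->0,0->3,1->3] -> levels [9 8 9 2]
Step 2: flows [0->1,0=2,0->3,1->3] -> levels [7 8 9 4]
Step 3: flows [1->0,2->0,0->3,1->3] -> levels [8 6 8 6]
Step 4: flows [0->1,0=2,0->3,1=3] -> levels [6 7 8 7]
Step 5: flows [1->0,2->0,3->0,1=3] -> levels [9 6 7 6]

Answer: 9 6 7 6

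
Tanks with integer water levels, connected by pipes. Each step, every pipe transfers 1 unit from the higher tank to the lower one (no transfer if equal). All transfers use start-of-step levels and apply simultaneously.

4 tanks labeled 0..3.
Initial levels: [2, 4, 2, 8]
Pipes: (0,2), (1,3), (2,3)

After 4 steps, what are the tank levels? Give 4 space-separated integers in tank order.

Step 1: flows [0=2,3->1,3->2] -> levels [2 5 3 6]
Step 2: flows [2->0,3->1,3->2] -> levels [3 6 3 4]
Step 3: flows [0=2,1->3,3->2] -> levels [3 5 4 4]
Step 4: flows [2->0,1->3,2=3] -> levels [4 4 3 5]

Answer: 4 4 3 5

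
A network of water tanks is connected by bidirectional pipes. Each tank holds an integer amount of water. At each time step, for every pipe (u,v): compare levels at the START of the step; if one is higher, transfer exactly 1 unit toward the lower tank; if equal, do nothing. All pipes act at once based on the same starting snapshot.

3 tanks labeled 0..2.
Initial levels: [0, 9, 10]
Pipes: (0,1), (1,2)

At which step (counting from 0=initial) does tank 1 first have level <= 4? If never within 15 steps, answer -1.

Answer: -1

Derivation:
Step 1: flows [1->0,2->1] -> levels [1 9 9]
Step 2: flows [1->0,1=2] -> levels [2 8 9]
Step 3: flows [1->0,2->1] -> levels [3 8 8]
Step 4: flows [1->0,1=2] -> levels [4 7 8]
Step 5: flows [1->0,2->1] -> levels [5 7 7]
Step 6: flows [1->0,1=2] -> levels [6 6 7]
Step 7: flows [0=1,2->1] -> levels [6 7 6]
Step 8: flows [1->0,1->2] -> levels [7 5 7]
Step 9: flows [0->1,2->1] -> levels [6 7 6]
  -> period-2 cycle (repeats step 7); tank 1 never drops to <=4
Tank 1 never reaches <=4 within 15 steps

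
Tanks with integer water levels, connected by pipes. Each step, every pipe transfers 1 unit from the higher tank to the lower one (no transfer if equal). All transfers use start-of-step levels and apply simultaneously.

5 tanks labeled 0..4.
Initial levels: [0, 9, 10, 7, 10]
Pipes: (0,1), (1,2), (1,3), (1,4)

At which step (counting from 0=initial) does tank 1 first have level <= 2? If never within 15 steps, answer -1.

Answer: -1

Derivation:
Step 1: flows [1->0,2->1,1->3,4->1] -> levels [1 9 9 8 9]
Step 2: flows [1->0,1=2,1->3,1=4] -> levels [2 7 9 9 9]
Step 3: flows [1->0,2->1,3->1,4->1] -> levels [3 9 8 8 8]
Step 4: flows [1->0,1->2,1->3,1->4] -> levels [4 5 9 9 9]
Step 5: flows [1->0,2->1,3->1,4->1] -> levels [5 7 8 8 8]
Step 6: flows [1->0,2->1,3->1,4->1] -> levels [6 9 7 7 7]
Step 7: flows [1->0,1->2,1->3,1->4] -> levels [7 5 8 8 8]
Step 8: flows [0->1,2->1,3->1,4->1] -> levels [6 9 7 7 7]
  -> period-2 cycle (repeats step 6); tank 1 never drops to <=2
Tank 1 never reaches <=2 within 15 steps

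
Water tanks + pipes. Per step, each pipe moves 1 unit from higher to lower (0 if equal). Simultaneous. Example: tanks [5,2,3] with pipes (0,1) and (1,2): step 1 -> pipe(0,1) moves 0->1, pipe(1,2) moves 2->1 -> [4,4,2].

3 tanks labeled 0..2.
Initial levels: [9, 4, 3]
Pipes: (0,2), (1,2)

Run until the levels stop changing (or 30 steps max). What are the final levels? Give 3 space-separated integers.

Step 1: flows [0->2,1->2] -> levels [8 3 5]
Step 2: flows [0->2,2->1] -> levels [7 4 5]
Step 3: flows [0->2,2->1] -> levels [6 5 5]
Step 4: flows [0->2,1=2] -> levels [5 5 6]
Step 5: flows [2->0,2->1] -> levels [6 6 4]
Step 6: flows [0->2,1->2] -> levels [5 5 6]
  -> period-2 cycle: step 6 state = step 4 state; never stabilizes
  -> state at step 30: (30-4) mod 2 = 0, same as step 4 -> [5 5 6]

Answer: 5 5 6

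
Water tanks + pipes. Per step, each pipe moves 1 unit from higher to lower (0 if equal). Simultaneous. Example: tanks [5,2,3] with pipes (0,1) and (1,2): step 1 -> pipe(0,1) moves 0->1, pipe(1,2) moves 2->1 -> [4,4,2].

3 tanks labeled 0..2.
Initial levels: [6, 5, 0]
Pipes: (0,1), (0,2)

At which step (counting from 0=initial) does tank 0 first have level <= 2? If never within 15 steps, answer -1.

Step 1: flows [0->1,0->2] -> levels [4 6 1]
Step 2: flows [1->0,0->2] -> levels [4 5 2]
Step 3: flows [1->0,0->2] -> levels [4 4 3]
Step 4: flows [0=1,0->2] -> levels [3 4 4]
Step 5: flows [1->0,2->0] -> levels [5 3 3]
Step 6: flows [0->1,0->2] -> levels [3 4 4]
  -> period-2 cycle (repeats step 4); tank 0 never drops to <=2
Tank 0 never reaches <=2 within 15 steps

Answer: -1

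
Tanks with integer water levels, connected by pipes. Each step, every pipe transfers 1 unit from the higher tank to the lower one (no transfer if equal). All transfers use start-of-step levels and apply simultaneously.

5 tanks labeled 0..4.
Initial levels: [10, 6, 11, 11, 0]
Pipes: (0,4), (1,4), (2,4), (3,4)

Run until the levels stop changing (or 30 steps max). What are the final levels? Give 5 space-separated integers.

Step 1: flows [0->4,1->4,2->4,3->4] -> levels [9 5 10 10 4]
Step 2: flows [0->4,1->4,2->4,3->4] -> levels [8 4 9 9 8]
Step 3: flows [0=4,4->1,2->4,3->4] -> levels [8 5 8 8 9]
Step 4: flows [4->0,4->1,4->2,4->3] -> levels [9 6 9 9 5]
Step 5: flows [0->4,1->4,2->4,3->4] -> levels [8 5 8 8 9]
  -> period-2 cycle: step 5 state = step 3 state; never stabilizes
  -> state at step 30: (30-3) mod 2 = 1, same as step 4 -> [9 6 9 9 5]

Answer: 9 6 9 9 5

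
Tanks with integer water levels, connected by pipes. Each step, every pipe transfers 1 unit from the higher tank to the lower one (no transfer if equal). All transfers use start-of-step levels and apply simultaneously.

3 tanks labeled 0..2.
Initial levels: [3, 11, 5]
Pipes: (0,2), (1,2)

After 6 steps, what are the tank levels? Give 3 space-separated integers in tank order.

Answer: 7 7 5

Derivation:
Step 1: flows [2->0,1->2] -> levels [4 10 5]
Step 2: flows [2->0,1->2] -> levels [5 9 5]
Step 3: flows [0=2,1->2] -> levels [5 8 6]
Step 4: flows [2->0,1->2] -> levels [6 7 6]
Step 5: flows [0=2,1->2] -> levels [6 6 7]
Step 6: flows [2->0,2->1] -> levels [7 7 5]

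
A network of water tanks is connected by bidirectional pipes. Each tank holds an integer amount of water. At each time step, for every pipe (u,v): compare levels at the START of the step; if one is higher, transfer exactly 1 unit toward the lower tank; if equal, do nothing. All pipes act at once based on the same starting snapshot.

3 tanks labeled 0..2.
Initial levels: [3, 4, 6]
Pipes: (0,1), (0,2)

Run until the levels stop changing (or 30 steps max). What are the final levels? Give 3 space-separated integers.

Answer: 3 5 5

Derivation:
Step 1: flows [1->0,2->0] -> levels [5 3 5]
Step 2: flows [0->1,0=2] -> levels [4 4 5]
Step 3: flows [0=1,2->0] -> levels [5 4 4]
Step 4: flows [0->1,0->2] -> levels [3 5 5]
Step 5: flows [1->0,2->0] -> levels [5 4 4]
  -> period-2 cycle: step 5 state = step 3 state; never stabilizes
  -> state at step 30: (30-3) mod 2 = 1, same as step 4 -> [3 5 5]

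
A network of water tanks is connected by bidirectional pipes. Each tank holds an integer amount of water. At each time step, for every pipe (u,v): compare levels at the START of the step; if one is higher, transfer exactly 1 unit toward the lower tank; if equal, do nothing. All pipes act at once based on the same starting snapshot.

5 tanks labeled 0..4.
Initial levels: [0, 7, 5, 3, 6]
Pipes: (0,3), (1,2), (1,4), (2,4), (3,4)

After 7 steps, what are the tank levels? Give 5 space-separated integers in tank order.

Step 1: flows [3->0,1->2,1->4,4->2,4->3] -> levels [1 5 7 3 5]
Step 2: flows [3->0,2->1,1=4,2->4,4->3] -> levels [2 6 5 3 5]
Step 3: flows [3->0,1->2,1->4,2=4,4->3] -> levels [3 4 6 3 5]
Step 4: flows [0=3,2->1,4->1,2->4,4->3] -> levels [3 6 4 4 4]
Step 5: flows [3->0,1->2,1->4,2=4,3=4] -> levels [4 4 5 3 5]
Step 6: flows [0->3,2->1,4->1,2=4,4->3] -> levels [3 6 4 5 3]
Step 7: flows [3->0,1->2,1->4,2->4,3->4] -> levels [4 4 4 3 6]

Answer: 4 4 4 3 6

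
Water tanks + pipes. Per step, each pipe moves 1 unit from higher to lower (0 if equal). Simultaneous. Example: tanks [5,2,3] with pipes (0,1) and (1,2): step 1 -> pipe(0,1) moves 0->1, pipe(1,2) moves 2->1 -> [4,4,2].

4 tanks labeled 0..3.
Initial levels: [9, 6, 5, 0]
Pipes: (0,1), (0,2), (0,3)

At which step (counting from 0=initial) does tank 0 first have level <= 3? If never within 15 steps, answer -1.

Answer: 5

Derivation:
Step 1: flows [0->1,0->2,0->3] -> levels [6 7 6 1]
Step 2: flows [1->0,0=2,0->3] -> levels [6 6 6 2]
Step 3: flows [0=1,0=2,0->3] -> levels [5 6 6 3]
Step 4: flows [1->0,2->0,0->3] -> levels [6 5 5 4]
Step 5: flows [0->1,0->2,0->3] -> levels [3 6 6 5]
Tank 0 first reaches <=3 at step 5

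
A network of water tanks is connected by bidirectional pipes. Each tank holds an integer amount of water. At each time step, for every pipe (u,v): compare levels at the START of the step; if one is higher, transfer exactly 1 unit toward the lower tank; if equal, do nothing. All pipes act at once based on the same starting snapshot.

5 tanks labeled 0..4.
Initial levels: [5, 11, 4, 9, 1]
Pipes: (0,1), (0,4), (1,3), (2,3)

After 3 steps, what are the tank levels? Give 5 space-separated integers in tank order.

Step 1: flows [1->0,0->4,1->3,3->2] -> levels [5 9 5 9 2]
Step 2: flows [1->0,0->4,1=3,3->2] -> levels [5 8 6 8 3]
Step 3: flows [1->0,0->4,1=3,3->2] -> levels [5 7 7 7 4]

Answer: 5 7 7 7 4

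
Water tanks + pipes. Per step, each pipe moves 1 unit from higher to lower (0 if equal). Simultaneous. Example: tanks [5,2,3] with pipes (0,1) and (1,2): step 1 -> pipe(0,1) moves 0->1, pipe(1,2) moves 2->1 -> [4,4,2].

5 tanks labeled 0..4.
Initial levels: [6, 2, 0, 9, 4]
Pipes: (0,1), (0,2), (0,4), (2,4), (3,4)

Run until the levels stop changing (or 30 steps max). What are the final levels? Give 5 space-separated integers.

Answer: 3 4 4 4 6

Derivation:
Step 1: flows [0->1,0->2,0->4,4->2,3->4] -> levels [3 3 2 8 5]
Step 2: flows [0=1,0->2,4->0,4->2,3->4] -> levels [3 3 4 7 4]
Step 3: flows [0=1,2->0,4->0,2=4,3->4] -> levels [5 3 3 6 4]
Step 4: flows [0->1,0->2,0->4,4->2,3->4] -> levels [2 4 5 5 5]
Step 5: flows [1->0,2->0,4->0,2=4,3=4] -> levels [5 3 4 5 4]
Step 6: flows [0->1,0->2,0->4,2=4,3->4] -> levels [2 4 5 4 6]
Step 7: flows [1->0,2->0,4->0,4->2,4->3] -> levels [5 3 5 5 3]
Step 8: flows [0->1,0=2,0->4,2->4,3->4] -> levels [3 4 4 4 6]
Step 9: flows [1->0,2->0,4->0,4->2,4->3] -> levels [6 3 4 5 3]
Step 10: flows [0->1,0->2,0->4,2->4,3->4] -> levels [3 4 4 4 6]
  -> period-2 cycle: step 10 state = step 8 state; never stabilizes
  -> state at step 30: (30-8) mod 2 = 0, same as step 8 -> [3 4 4 4 6]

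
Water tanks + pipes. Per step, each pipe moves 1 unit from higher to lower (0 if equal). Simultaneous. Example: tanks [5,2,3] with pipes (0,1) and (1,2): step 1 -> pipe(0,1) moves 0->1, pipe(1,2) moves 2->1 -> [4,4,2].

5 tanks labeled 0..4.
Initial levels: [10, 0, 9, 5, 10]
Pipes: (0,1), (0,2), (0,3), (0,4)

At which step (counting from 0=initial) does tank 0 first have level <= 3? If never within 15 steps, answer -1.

Answer: -1

Derivation:
Step 1: flows [0->1,0->2,0->3,0=4] -> levels [7 1 10 6 10]
Step 2: flows [0->1,2->0,0->3,4->0] -> levels [7 2 9 7 9]
Step 3: flows [0->1,2->0,0=3,4->0] -> levels [8 3 8 7 8]
Step 4: flows [0->1,0=2,0->3,0=4] -> levels [6 4 8 8 8]
Step 5: flows [0->1,2->0,3->0,4->0] -> levels [8 5 7 7 7]
Step 6: flows [0->1,0->2,0->3,0->4] -> levels [4 6 8 8 8]
Step 7: flows [1->0,2->0,3->0,4->0] -> levels [8 5 7 7 7]
  -> period-2 cycle (repeats step 5); tank 0 never drops to <=3
Tank 0 never reaches <=3 within 15 steps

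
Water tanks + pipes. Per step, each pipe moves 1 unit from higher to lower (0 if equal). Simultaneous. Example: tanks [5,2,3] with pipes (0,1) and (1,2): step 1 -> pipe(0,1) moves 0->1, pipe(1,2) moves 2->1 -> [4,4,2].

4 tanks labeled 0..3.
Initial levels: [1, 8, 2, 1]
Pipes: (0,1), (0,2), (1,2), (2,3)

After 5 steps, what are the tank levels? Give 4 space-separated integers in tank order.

Answer: 4 4 1 3

Derivation:
Step 1: flows [1->0,2->0,1->2,2->3] -> levels [3 6 1 2]
Step 2: flows [1->0,0->2,1->2,3->2] -> levels [3 4 4 1]
Step 3: flows [1->0,2->0,1=2,2->3] -> levels [5 3 2 2]
Step 4: flows [0->1,0->2,1->2,2=3] -> levels [3 3 4 2]
Step 5: flows [0=1,2->0,2->1,2->3] -> levels [4 4 1 3]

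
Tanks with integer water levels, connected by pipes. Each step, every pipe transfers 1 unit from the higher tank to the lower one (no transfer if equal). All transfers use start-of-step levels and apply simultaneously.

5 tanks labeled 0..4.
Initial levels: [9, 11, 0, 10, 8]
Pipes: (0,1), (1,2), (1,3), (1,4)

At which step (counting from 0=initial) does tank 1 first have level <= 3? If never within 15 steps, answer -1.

Answer: -1

Derivation:
Step 1: flows [1->0,1->2,1->3,1->4] -> levels [10 7 1 11 9]
Step 2: flows [0->1,1->2,3->1,4->1] -> levels [9 9 2 10 8]
Step 3: flows [0=1,1->2,3->1,1->4] -> levels [9 8 3 9 9]
Step 4: flows [0->1,1->2,3->1,4->1] -> levels [8 10 4 8 8]
Step 5: flows [1->0,1->2,1->3,1->4] -> levels [9 6 5 9 9]
Step 6: flows [0->1,1->2,3->1,4->1] -> levels [8 8 6 8 8]
Step 7: flows [0=1,1->2,1=3,1=4] -> levels [8 7 7 8 8]
Step 8: flows [0->1,1=2,3->1,4->1] -> levels [7 10 7 7 7]
Step 9: flows [1->0,1->2,1->3,1->4] -> levels [8 6 8 8 8]
Step 10: flows [0->1,2->1,3->1,4->1] -> levels [7 10 7 7 7]
  -> period-2 cycle (repeats step 8); tank 1 never drops to <=3
Tank 1 never reaches <=3 within 15 steps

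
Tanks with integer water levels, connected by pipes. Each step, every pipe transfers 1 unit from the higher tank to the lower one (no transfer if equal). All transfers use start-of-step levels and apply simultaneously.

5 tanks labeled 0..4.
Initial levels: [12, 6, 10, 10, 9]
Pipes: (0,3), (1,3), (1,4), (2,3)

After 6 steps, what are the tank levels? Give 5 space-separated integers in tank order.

Answer: 9 8 9 11 10

Derivation:
Step 1: flows [0->3,3->1,4->1,2=3] -> levels [11 8 10 10 8]
Step 2: flows [0->3,3->1,1=4,2=3] -> levels [10 9 10 10 8]
Step 3: flows [0=3,3->1,1->4,2=3] -> levels [10 9 10 9 9]
Step 4: flows [0->3,1=3,1=4,2->3] -> levels [9 9 9 11 9]
Step 5: flows [3->0,3->1,1=4,3->2] -> levels [10 10 10 8 9]
Step 6: flows [0->3,1->3,1->4,2->3] -> levels [9 8 9 11 10]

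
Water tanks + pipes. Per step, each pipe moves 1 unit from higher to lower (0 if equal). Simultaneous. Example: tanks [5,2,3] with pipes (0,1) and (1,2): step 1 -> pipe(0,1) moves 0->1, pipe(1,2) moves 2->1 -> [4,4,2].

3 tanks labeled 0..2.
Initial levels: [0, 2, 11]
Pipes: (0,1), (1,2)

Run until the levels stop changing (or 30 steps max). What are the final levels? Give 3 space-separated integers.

Step 1: flows [1->0,2->1] -> levels [1 2 10]
Step 2: flows [1->0,2->1] -> levels [2 2 9]
Step 3: flows [0=1,2->1] -> levels [2 3 8]
Step 4: flows [1->0,2->1] -> levels [3 3 7]
Step 5: flows [0=1,2->1] -> levels [3 4 6]
Step 6: flows [1->0,2->1] -> levels [4 4 5]
Step 7: flows [0=1,2->1] -> levels [4 5 4]
Step 8: flows [1->0,1->2] -> levels [5 3 5]
Step 9: flows [0->1,2->1] -> levels [4 5 4]
  -> period-2 cycle: step 9 state = step 7 state; never stabilizes
  -> state at step 30: (30-7) mod 2 = 1, same as step 8 -> [5 3 5]

Answer: 5 3 5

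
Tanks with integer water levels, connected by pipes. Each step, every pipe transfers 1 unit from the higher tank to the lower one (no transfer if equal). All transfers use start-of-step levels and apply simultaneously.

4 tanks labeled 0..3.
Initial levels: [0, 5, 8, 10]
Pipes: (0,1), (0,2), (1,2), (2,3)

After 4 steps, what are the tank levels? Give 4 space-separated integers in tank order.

Answer: 4 6 7 6

Derivation:
Step 1: flows [1->0,2->0,2->1,3->2] -> levels [2 5 7 9]
Step 2: flows [1->0,2->0,2->1,3->2] -> levels [4 5 6 8]
Step 3: flows [1->0,2->0,2->1,3->2] -> levels [6 5 5 7]
Step 4: flows [0->1,0->2,1=2,3->2] -> levels [4 6 7 6]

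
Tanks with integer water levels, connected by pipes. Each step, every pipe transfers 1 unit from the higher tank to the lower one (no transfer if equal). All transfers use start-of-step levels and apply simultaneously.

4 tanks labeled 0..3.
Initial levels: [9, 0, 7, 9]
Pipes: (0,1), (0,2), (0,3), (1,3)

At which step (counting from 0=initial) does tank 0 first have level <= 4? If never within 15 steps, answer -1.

Step 1: flows [0->1,0->2,0=3,3->1] -> levels [7 2 8 8]
Step 2: flows [0->1,2->0,3->0,3->1] -> levels [8 4 7 6]
Step 3: flows [0->1,0->2,0->3,3->1] -> levels [5 6 8 6]
Step 4: flows [1->0,2->0,3->0,1=3] -> levels [8 5 7 5]
Step 5: flows [0->1,0->2,0->3,1=3] -> levels [5 6 8 6]
  -> period-2 cycle (repeats step 3); tank 0 never drops to <=4
Tank 0 never reaches <=4 within 15 steps

Answer: -1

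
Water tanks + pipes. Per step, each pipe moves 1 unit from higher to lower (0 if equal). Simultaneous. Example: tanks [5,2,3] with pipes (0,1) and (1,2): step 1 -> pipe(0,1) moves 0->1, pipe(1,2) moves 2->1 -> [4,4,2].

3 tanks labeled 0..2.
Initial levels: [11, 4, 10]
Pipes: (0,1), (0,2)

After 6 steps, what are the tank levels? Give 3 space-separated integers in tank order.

Answer: 7 9 9

Derivation:
Step 1: flows [0->1,0->2] -> levels [9 5 11]
Step 2: flows [0->1,2->0] -> levels [9 6 10]
Step 3: flows [0->1,2->0] -> levels [9 7 9]
Step 4: flows [0->1,0=2] -> levels [8 8 9]
Step 5: flows [0=1,2->0] -> levels [9 8 8]
Step 6: flows [0->1,0->2] -> levels [7 9 9]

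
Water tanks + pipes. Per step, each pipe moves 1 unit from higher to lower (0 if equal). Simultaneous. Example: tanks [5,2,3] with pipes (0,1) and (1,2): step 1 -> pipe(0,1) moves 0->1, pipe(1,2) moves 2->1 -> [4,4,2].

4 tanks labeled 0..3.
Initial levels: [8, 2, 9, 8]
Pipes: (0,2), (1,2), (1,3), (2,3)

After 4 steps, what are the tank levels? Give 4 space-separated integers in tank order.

Step 1: flows [2->0,2->1,3->1,2->3] -> levels [9 4 6 8]
Step 2: flows [0->2,2->1,3->1,3->2] -> levels [8 6 7 6]
Step 3: flows [0->2,2->1,1=3,2->3] -> levels [7 7 6 7]
Step 4: flows [0->2,1->2,1=3,3->2] -> levels [6 6 9 6]

Answer: 6 6 9 6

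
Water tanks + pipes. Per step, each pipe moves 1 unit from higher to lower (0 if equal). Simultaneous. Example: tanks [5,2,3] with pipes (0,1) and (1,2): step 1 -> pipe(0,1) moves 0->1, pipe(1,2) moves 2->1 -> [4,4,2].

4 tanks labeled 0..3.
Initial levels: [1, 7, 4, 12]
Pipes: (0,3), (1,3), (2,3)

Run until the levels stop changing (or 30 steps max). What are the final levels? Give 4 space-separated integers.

Answer: 6 6 6 6

Derivation:
Step 1: flows [3->0,3->1,3->2] -> levels [2 8 5 9]
Step 2: flows [3->0,3->1,3->2] -> levels [3 9 6 6]
Step 3: flows [3->0,1->3,2=3] -> levels [4 8 6 6]
Step 4: flows [3->0,1->3,2=3] -> levels [5 7 6 6]
Step 5: flows [3->0,1->3,2=3] -> levels [6 6 6 6]
Step 6: flows [0=3,1=3,2=3] -> levels [6 6 6 6]
  -> stable (no change)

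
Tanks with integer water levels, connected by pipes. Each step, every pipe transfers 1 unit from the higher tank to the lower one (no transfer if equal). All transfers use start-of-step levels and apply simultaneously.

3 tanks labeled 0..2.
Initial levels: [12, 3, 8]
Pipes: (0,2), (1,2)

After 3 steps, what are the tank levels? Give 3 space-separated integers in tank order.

Step 1: flows [0->2,2->1] -> levels [11 4 8]
Step 2: flows [0->2,2->1] -> levels [10 5 8]
Step 3: flows [0->2,2->1] -> levels [9 6 8]

Answer: 9 6 8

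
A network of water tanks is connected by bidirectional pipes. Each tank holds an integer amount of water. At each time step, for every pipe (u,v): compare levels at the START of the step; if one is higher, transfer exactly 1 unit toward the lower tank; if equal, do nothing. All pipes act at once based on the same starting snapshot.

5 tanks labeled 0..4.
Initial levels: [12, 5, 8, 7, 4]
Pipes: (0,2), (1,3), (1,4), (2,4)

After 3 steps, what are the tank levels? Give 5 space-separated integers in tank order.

Answer: 9 5 8 6 8

Derivation:
Step 1: flows [0->2,3->1,1->4,2->4] -> levels [11 5 8 6 6]
Step 2: flows [0->2,3->1,4->1,2->4] -> levels [10 7 8 5 6]
Step 3: flows [0->2,1->3,1->4,2->4] -> levels [9 5 8 6 8]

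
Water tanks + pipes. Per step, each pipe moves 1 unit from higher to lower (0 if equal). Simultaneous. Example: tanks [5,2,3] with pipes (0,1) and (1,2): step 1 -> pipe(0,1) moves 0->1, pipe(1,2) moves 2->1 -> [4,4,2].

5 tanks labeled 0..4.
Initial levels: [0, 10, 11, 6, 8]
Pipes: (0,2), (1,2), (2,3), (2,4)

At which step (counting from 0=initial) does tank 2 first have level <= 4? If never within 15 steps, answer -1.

Answer: -1

Derivation:
Step 1: flows [2->0,2->1,2->3,2->4] -> levels [1 11 7 7 9]
Step 2: flows [2->0,1->2,2=3,4->2] -> levels [2 10 8 7 8]
Step 3: flows [2->0,1->2,2->3,2=4] -> levels [3 9 7 8 8]
Step 4: flows [2->0,1->2,3->2,4->2] -> levels [4 8 9 7 7]
Step 5: flows [2->0,2->1,2->3,2->4] -> levels [5 9 5 8 8]
Step 6: flows [0=2,1->2,3->2,4->2] -> levels [5 8 8 7 7]
Step 7: flows [2->0,1=2,2->3,2->4] -> levels [6 8 5 8 8]
Step 8: flows [0->2,1->2,3->2,4->2] -> levels [5 7 9 7 7]
Step 9: flows [2->0,2->1,2->3,2->4] -> levels [6 8 5 8 8]
  -> period-2 cycle (repeats step 7); tank 2 never drops to <=4
Tank 2 never reaches <=4 within 15 steps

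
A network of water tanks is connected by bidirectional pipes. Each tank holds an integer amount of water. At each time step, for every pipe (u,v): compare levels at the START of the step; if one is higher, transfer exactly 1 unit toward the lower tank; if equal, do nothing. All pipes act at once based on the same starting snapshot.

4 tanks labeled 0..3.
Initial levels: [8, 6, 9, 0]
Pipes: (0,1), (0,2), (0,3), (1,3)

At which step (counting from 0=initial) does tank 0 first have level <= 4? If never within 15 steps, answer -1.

Answer: 6

Derivation:
Step 1: flows [0->1,2->0,0->3,1->3] -> levels [7 6 8 2]
Step 2: flows [0->1,2->0,0->3,1->3] -> levels [6 6 7 4]
Step 3: flows [0=1,2->0,0->3,1->3] -> levels [6 5 6 6]
Step 4: flows [0->1,0=2,0=3,3->1] -> levels [5 7 6 5]
Step 5: flows [1->0,2->0,0=3,1->3] -> levels [7 5 5 6]
Step 6: flows [0->1,0->2,0->3,3->1] -> levels [4 7 6 6]
Tank 0 first reaches <=4 at step 6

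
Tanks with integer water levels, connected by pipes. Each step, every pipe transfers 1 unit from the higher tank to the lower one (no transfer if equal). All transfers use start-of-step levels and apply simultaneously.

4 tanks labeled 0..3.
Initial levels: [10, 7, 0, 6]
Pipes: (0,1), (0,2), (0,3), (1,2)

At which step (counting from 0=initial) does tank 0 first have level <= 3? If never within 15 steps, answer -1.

Step 1: flows [0->1,0->2,0->3,1->2] -> levels [7 7 2 7]
Step 2: flows [0=1,0->2,0=3,1->2] -> levels [6 6 4 7]
Step 3: flows [0=1,0->2,3->0,1->2] -> levels [6 5 6 6]
Step 4: flows [0->1,0=2,0=3,2->1] -> levels [5 7 5 6]
Step 5: flows [1->0,0=2,3->0,1->2] -> levels [7 5 6 5]
Step 6: flows [0->1,0->2,0->3,2->1] -> levels [4 7 6 6]
Step 7: flows [1->0,2->0,3->0,1->2] -> levels [7 5 6 5]
  -> period-2 cycle (repeats step 5); tank 0 never drops to <=3
Tank 0 never reaches <=3 within 15 steps

Answer: -1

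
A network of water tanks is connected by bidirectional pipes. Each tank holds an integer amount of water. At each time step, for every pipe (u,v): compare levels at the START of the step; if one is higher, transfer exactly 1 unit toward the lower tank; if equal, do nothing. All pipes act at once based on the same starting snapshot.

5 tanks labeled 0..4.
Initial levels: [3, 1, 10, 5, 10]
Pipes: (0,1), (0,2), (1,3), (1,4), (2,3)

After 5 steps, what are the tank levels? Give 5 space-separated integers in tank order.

Answer: 7 4 4 7 7

Derivation:
Step 1: flows [0->1,2->0,3->1,4->1,2->3] -> levels [3 4 8 5 9]
Step 2: flows [1->0,2->0,3->1,4->1,2->3] -> levels [5 5 6 5 8]
Step 3: flows [0=1,2->0,1=3,4->1,2->3] -> levels [6 6 4 6 7]
Step 4: flows [0=1,0->2,1=3,4->1,3->2] -> levels [5 7 6 5 6]
Step 5: flows [1->0,2->0,1->3,1->4,2->3] -> levels [7 4 4 7 7]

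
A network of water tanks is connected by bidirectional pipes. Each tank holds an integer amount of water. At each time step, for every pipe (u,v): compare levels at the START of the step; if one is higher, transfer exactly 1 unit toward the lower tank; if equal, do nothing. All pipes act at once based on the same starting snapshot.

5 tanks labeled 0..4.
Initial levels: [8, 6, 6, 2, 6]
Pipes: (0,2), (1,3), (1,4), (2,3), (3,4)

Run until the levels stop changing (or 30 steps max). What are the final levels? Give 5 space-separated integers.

Answer: 6 5 5 7 5

Derivation:
Step 1: flows [0->2,1->3,1=4,2->3,4->3] -> levels [7 5 6 5 5]
Step 2: flows [0->2,1=3,1=4,2->3,3=4] -> levels [6 5 6 6 5]
Step 3: flows [0=2,3->1,1=4,2=3,3->4] -> levels [6 6 6 4 6]
Step 4: flows [0=2,1->3,1=4,2->3,4->3] -> levels [6 5 5 7 5]
Step 5: flows [0->2,3->1,1=4,3->2,3->4] -> levels [5 6 7 4 6]
Step 6: flows [2->0,1->3,1=4,2->3,4->3] -> levels [6 5 5 7 5]
  -> period-2 cycle: step 6 state = step 4 state; never stabilizes
  -> state at step 30: (30-4) mod 2 = 0, same as step 4 -> [6 5 5 7 5]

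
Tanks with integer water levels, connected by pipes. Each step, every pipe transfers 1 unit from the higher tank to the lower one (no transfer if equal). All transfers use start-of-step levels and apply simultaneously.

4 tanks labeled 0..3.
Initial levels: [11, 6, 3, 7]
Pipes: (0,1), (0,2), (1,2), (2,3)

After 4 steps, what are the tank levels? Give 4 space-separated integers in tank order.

Step 1: flows [0->1,0->2,1->2,3->2] -> levels [9 6 6 6]
Step 2: flows [0->1,0->2,1=2,2=3] -> levels [7 7 7 6]
Step 3: flows [0=1,0=2,1=2,2->3] -> levels [7 7 6 7]
Step 4: flows [0=1,0->2,1->2,3->2] -> levels [6 6 9 6]

Answer: 6 6 9 6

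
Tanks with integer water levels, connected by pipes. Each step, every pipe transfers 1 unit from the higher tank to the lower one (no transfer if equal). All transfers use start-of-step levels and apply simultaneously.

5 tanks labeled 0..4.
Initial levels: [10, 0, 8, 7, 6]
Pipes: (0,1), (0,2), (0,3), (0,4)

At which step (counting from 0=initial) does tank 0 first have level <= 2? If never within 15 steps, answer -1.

Step 1: flows [0->1,0->2,0->3,0->4] -> levels [6 1 9 8 7]
Step 2: flows [0->1,2->0,3->0,4->0] -> levels [8 2 8 7 6]
Step 3: flows [0->1,0=2,0->3,0->4] -> levels [5 3 8 8 7]
Step 4: flows [0->1,2->0,3->0,4->0] -> levels [7 4 7 7 6]
Step 5: flows [0->1,0=2,0=3,0->4] -> levels [5 5 7 7 7]
Step 6: flows [0=1,2->0,3->0,4->0] -> levels [8 5 6 6 6]
Step 7: flows [0->1,0->2,0->3,0->4] -> levels [4 6 7 7 7]
Step 8: flows [1->0,2->0,3->0,4->0] -> levels [8 5 6 6 6]
  -> period-2 cycle (repeats step 6); tank 0 never drops to <=2
Tank 0 never reaches <=2 within 15 steps

Answer: -1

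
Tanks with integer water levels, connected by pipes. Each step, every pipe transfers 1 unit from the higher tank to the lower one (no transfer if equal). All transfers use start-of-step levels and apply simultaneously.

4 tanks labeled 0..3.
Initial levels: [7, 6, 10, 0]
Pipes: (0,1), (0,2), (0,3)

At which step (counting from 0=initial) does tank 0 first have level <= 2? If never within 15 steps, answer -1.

Step 1: flows [0->1,2->0,0->3] -> levels [6 7 9 1]
Step 2: flows [1->0,2->0,0->3] -> levels [7 6 8 2]
Step 3: flows [0->1,2->0,0->3] -> levels [6 7 7 3]
Step 4: flows [1->0,2->0,0->3] -> levels [7 6 6 4]
Step 5: flows [0->1,0->2,0->3] -> levels [4 7 7 5]
Step 6: flows [1->0,2->0,3->0] -> levels [7 6 6 4]
  -> period-2 cycle (repeats step 4); tank 0 never drops to <=2
Tank 0 never reaches <=2 within 15 steps

Answer: -1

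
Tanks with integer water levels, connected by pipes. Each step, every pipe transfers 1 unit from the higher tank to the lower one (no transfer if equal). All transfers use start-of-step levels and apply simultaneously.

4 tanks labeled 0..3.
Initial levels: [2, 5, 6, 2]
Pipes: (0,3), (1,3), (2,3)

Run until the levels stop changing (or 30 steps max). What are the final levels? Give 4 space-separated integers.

Step 1: flows [0=3,1->3,2->3] -> levels [2 4 5 4]
Step 2: flows [3->0,1=3,2->3] -> levels [3 4 4 4]
Step 3: flows [3->0,1=3,2=3] -> levels [4 4 4 3]
Step 4: flows [0->3,1->3,2->3] -> levels [3 3 3 6]
Step 5: flows [3->0,3->1,3->2] -> levels [4 4 4 3]
  -> period-2 cycle: step 5 state = step 3 state; never stabilizes
  -> state at step 30: (30-3) mod 2 = 1, same as step 4 -> [3 3 3 6]

Answer: 3 3 3 6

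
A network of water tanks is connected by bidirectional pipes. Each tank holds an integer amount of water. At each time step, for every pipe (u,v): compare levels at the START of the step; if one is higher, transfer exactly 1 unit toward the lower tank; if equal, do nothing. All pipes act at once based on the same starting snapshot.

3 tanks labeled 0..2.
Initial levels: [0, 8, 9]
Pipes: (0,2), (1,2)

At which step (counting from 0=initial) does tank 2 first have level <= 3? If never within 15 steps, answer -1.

Answer: -1

Derivation:
Step 1: flows [2->0,2->1] -> levels [1 9 7]
Step 2: flows [2->0,1->2] -> levels [2 8 7]
Step 3: flows [2->0,1->2] -> levels [3 7 7]
Step 4: flows [2->0,1=2] -> levels [4 7 6]
Step 5: flows [2->0,1->2] -> levels [5 6 6]
Step 6: flows [2->0,1=2] -> levels [6 6 5]
Step 7: flows [0->2,1->2] -> levels [5 5 7]
Step 8: flows [2->0,2->1] -> levels [6 6 5]
  -> period-2 cycle (repeats step 6); tank 2 never drops to <=3
Tank 2 never reaches <=3 within 15 steps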